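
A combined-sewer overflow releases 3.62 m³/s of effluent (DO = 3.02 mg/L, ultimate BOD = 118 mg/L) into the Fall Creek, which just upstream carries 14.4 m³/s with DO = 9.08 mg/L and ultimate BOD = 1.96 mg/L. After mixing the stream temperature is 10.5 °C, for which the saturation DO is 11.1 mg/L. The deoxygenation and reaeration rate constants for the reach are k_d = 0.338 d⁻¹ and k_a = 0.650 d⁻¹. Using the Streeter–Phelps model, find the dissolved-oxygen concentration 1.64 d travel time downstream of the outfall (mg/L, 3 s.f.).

DO ≈ 3.69 mg/L

Mixed DO = (14.4×9.08 + 3.62×3.02)/(14.4+3.62) = 141.7/18.02 = 7.863 mg/L.
Mixed L₀ = (14.4×1.96 + 3.62×118)/(18.02) = 455.4/18.02 = 25.27 mg/L.
Initial deficit D₀ = C_s − DO₀ = 11.1 − 7.863 = 3.237 mg/L.
D(1.64) = [0.338×25.27/(0.650−0.338)](e^(−0.338×1.64) − e^(−0.650×1.64)) + 3.237 e^(−0.650×1.64)
= 27.38 × (0.5745 − 0.3444) + 3.237 × 0.3444 = 7.414 mg/L.
DO = 11.1 − 7.414 = 3.686 mg/L.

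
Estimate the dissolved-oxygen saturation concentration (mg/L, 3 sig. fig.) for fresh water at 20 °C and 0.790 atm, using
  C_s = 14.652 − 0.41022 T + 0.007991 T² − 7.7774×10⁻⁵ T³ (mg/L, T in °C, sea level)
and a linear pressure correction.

At sea level: C_s = 14.652 − 0.41022×20 + 0.007991×20² − 7.7774×10⁻⁵×20³ = 9.022 mg/L.
Pressure correction: C_s' = 9.022 × 0.790 = 7.127 mg/L.

C_s ≈ 7.13 mg/L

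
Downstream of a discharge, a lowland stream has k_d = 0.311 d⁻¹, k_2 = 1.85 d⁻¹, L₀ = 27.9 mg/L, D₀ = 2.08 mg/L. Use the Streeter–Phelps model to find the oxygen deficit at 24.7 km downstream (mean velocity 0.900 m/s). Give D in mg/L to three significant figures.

D ≈ 3.13 mg/L

Travel time t = x/v = 24.7 km / (0.900 m/s) = 24700 m / 0.900 m/s = 27440 s = 0.3176 d.
k_d L₀/(k_2−k_d) = 0.311×27.9/(1.85−0.311) = 8.677/1.539 = 5.638 mg/L.
e^(−k_d t) = e^(−0.311×0.3176) = 0.9059; e^(−k_2 t) = e^(−1.85×0.3176) = 0.5556.
D = 5.638 × (0.9059 − 0.5556) + 2.08 × 0.5556 = 1.975 + 1.156 = 3.131 mg/L.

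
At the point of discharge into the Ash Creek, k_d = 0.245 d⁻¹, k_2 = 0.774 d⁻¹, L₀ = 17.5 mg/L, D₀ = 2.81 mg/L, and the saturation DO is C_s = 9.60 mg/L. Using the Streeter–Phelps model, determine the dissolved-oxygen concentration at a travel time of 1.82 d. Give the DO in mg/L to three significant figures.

k_d L₀/(k_2−k_d) = 0.245×17.5/(0.774−0.245) = 4.287/0.5290 = 8.105 mg/L.
e^(−k_d t) = e^(−0.245×1.820) = 0.6402; e^(−k_2 t) = e^(−0.774×1.820) = 0.2445.
D = 8.105 × (0.6402 − 0.2445) + 2.81 × 0.2445 = 3.208 + 0.6869 = 3.895 mg/L.
DO = C_s − D = 9.60 − 3.895 = 5.705 mg/L.

DO ≈ 5.71 mg/L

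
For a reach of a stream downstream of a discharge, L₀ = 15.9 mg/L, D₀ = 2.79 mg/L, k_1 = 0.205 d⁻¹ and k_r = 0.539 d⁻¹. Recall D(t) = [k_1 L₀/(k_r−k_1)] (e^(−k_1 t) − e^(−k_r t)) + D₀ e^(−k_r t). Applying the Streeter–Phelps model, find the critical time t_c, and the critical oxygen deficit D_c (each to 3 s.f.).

t_c ≈ 1.89 d; D_c ≈ 4.11 mg/L

t_c = [1/(k_r−k_1)] ln[(k_r/k_1)(1 − D₀(k_r−k_1)/(k_1 L₀))]
= [1/(0.539−0.205)] ln[(0.539/0.205)(1 − 2.79×0.3340/(0.205×15.9))]
= (1/0.3340) ln[2.629 × 0.7141] = 2.994 × ln(1.878) = 2.994 × 0.6300 = 1.886 d.
L(t_c) = L₀ e^(−k_1 t_c) = 15.9 × 0.6793 = 10.80 mg/L, and at the critical point k_r D_c = k_1 L, so D_c = (0.205/0.539) × 10.80 = 4.108 mg/L.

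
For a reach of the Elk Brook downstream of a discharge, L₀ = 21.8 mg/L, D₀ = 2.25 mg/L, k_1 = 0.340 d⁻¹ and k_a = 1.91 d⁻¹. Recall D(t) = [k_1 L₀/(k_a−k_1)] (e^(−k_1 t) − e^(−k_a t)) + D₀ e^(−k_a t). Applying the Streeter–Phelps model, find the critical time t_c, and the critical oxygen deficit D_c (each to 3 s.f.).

At the critical point dD/dt = 0, so k_1 L₀ e^(−k_1 t) = k_a D. Substituting D(t) from the Streeter–Phelps equation and solving for t gives
t_c = ln[(k_a/k_1)(1 − D₀(k_a−k_1)/(k_1 L₀))] / (k_a−k_1).
Here k_a−k_1 = 1.570 d⁻¹ and 1 − D₀(k_a−k_1)/(k_1 L₀) = 1 − 2.25×1.570/(0.340×21.8) = 0.5234, so
t_c = ln(5.618 × 0.5234) / 1.570 = 1.079 / 1.570 = 0.6870 d.
L(t_c) = L₀ e^(−k_1 t_c) = 21.8 × 0.7917 = 17.26 mg/L, and at the critical point k_a D_c = k_1 L, so D_c = (0.340/1.91) × 17.26 = 3.072 mg/L.

t_c ≈ 0.687 d; D_c ≈ 3.07 mg/L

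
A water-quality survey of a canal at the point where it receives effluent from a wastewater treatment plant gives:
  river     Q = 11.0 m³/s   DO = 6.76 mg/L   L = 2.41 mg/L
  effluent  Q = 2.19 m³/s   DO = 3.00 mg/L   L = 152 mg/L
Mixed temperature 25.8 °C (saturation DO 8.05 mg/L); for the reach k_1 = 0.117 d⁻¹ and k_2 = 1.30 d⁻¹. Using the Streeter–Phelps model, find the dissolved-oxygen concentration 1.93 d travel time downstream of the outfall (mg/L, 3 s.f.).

DO ≈ 5.96 mg/L

Mixed DO = (11.0×6.76 + 2.19×3.00)/(11.0+2.19) = 80.93/13.19 = 6.136 mg/L.
Mixed L₀ = (11.0×2.41 + 2.19×152)/(13.19) = 359.4/13.19 = 27.25 mg/L.
Initial deficit D₀ = C_s − DO₀ = 8.05 − 6.136 = 1.914 mg/L.
D(1.93) = [0.117×27.25/(1.30−0.117)](e^(−0.117×1.93) − e^(−1.30×1.93)) + 1.914 e^(−1.30×1.93)
= 2.695 × (0.7979 − 0.08135) + 1.914 × 0.08135 = 2.087 mg/L.
DO = 8.05 − 2.087 = 5.963 mg/L.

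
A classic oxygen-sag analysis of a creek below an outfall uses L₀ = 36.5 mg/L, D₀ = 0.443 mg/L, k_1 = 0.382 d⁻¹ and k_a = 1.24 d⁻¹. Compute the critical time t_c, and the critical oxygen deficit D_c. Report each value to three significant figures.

t_c ≈ 1.34 d; D_c ≈ 6.74 mg/L

t_c = [1/(k_a−k_1)] ln[(k_a/k_1)(1 − D₀(k_a−k_1)/(k_1 L₀))]
= [1/(1.24−0.382)] ln[(1.24/0.382)(1 − 0.443×0.8580/(0.382×36.5))]
= (1/0.8580) ln[3.246 × 0.9727] = 1.166 × ln(3.158) = 1.166 × 1.150 = 1.340 d.
D_c = (k_1/k_a) L₀ e^(−k_1 t_c) = (0.382/1.24) × 36.5 × e^(−0.382×1.340) = 0.3081 × 36.5 × 0.5993 = 6.739 mg/L.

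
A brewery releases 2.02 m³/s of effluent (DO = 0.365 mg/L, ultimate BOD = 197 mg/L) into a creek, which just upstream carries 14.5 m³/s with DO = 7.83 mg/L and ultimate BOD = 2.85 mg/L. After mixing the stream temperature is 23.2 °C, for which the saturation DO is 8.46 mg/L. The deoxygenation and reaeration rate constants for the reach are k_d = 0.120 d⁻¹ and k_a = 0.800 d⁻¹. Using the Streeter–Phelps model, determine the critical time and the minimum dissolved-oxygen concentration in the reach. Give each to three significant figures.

t_c ≈ 2.20 d; minimum DO ≈ 5.40 mg/L

Mixed DO = (14.5×7.83 + 2.02×0.365)/(14.5+2.02) = 114.3/16.52 = 6.917 mg/L.
Mixed L₀ = (14.5×2.85 + 2.02×197)/(16.52) = 439.3/16.52 = 26.59 mg/L.
Initial deficit D₀ = C_s − DO₀ = 8.46 − 6.917 = 1.543 mg/L.
t_c = (1/0.6800) ln[(0.800/0.120)(1 − 1.543×0.6800/(0.120×26.59))] = 1.471 × ln(4.475) = 2.204 d.
D_c = (0.120/0.800) × 26.59 × e^(−0.120×2.204) = 0.1500 × 26.59 × 0.7676 = 3.062 mg/L.
Minimum DO = 8.46 − 3.062 = 5.398 mg/L.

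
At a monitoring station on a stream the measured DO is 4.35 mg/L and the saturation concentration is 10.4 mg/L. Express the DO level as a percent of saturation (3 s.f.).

% saturation = C/C_s × 100 = 4.35/10.4 × 100 = 41.8 %.

41.8 % saturation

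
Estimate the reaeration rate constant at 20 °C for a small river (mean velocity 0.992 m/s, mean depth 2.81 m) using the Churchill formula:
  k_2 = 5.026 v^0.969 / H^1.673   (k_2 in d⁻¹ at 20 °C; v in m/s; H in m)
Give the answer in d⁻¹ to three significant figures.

k_2 = 5.026 × 0.992^0.969 / 2.81^1.673 = 5.026 × 0.9922 / 5.632 = 0.8854 d⁻¹.

k_2 ≈ 0.885 d⁻¹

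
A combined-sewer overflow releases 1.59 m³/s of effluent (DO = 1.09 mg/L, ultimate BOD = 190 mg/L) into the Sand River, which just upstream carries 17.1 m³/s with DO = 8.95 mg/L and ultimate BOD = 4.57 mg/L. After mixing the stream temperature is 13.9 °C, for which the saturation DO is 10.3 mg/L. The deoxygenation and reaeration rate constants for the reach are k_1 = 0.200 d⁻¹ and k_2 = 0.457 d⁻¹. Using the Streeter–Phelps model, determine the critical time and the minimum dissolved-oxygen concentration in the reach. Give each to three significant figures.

t_c ≈ 2.68 d; minimum DO ≈ 5.10 mg/L

Mixed DO = (17.1×8.95 + 1.59×1.09)/(17.1+1.59) = 154.8/18.69 = 8.281 mg/L.
Mixed L₀ = (17.1×4.57 + 1.59×190)/(18.69) = 380.2/18.69 = 20.34 mg/L.
Initial deficit D₀ = C_s − DO₀ = 10.3 − 8.281 = 2.019 mg/L.
t_c = (1/0.2570) ln[(0.457/0.200)(1 − 2.019×0.2570/(0.200×20.34))] = 3.891 × ln(1.994) = 2.685 d.
D_c = (0.200/0.457) × 20.34 × e^(−0.200×2.685) = 0.4376 × 20.34 × 0.5845 = 5.204 mg/L.
Minimum DO = 10.3 − 5.204 = 5.096 mg/L.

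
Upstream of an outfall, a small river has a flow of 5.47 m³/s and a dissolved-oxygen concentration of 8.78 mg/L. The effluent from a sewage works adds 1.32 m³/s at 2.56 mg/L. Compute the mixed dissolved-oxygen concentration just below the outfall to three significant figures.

7.57 mg/L

Flow-weighted mixing: C = (Q_r C_r + Q_w C_w)/(Q_r + Q_w)
= (5.47×8.78 + 1.32×2.56)/(5.47 + 1.32) = 51.41/6.790 = 7.571 mg/L.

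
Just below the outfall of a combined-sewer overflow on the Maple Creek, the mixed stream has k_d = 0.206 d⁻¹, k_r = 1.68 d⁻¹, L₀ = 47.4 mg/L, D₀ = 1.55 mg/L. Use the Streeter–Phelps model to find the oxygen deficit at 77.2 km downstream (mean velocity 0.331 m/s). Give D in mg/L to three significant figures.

Travel time t = x/v = 77.2 km / (0.331 m/s) = 77200 m / 0.331 m/s = 233200 s = 2.699 d.
k_d L₀/(k_r−k_d) = 0.206×47.4/(1.68−0.206) = 9.764/1.474 = 6.624 mg/L.
e^(−k_d t) = e^(−0.206×2.699) = 0.5734; e^(−k_r t) = e^(−1.68×2.699) = 0.01073.
D = 6.624 × (0.5734 − 0.01073) + 1.55 × 0.01073 = 3.728 + 0.01663 = 3.744 mg/L.

D ≈ 3.74 mg/L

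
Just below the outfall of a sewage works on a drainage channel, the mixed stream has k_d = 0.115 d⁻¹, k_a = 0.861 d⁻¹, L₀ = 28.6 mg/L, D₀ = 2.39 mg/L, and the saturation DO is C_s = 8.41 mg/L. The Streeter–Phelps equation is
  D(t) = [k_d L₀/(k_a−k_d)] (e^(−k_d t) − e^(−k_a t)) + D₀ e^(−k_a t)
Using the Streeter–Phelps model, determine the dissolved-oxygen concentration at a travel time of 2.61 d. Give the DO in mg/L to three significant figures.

k_d L₀/(k_a−k_d) = 0.115×28.6/(0.861−0.115) = 3.289/0.7460 = 4.409 mg/L.
e^(−k_d t) = e^(−0.115×2.610) = 0.7407; e^(−k_a t) = e^(−0.861×2.610) = 0.1057.
D = 4.409 × (0.7407 − 0.1057) + 2.39 × 0.1057 = 2.800 + 0.2526 = 3.052 mg/L.
DO = C_s − D = 8.41 − 3.052 = 5.358 mg/L.

DO ≈ 5.36 mg/L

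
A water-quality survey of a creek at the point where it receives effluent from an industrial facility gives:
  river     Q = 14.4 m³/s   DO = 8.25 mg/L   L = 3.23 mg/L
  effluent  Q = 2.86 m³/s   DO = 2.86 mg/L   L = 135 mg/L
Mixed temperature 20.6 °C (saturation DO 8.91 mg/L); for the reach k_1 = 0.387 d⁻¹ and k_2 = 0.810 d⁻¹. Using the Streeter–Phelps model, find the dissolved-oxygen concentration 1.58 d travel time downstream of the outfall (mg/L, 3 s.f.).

Mixed DO = (14.4×8.25 + 2.86×2.86)/(14.4+2.86) = 127.0/17.26 = 7.357 mg/L.
Mixed L₀ = (14.4×3.23 + 2.86×135)/(17.26) = 432.6/17.26 = 25.06 mg/L.
Initial deficit D₀ = C_s − DO₀ = 8.91 − 7.357 = 1.553 mg/L.
D(1.58) = [0.387×25.06/(0.810−0.387)](e^(−0.387×1.58) − e^(−0.810×1.58)) + 1.553 e^(−0.810×1.58)
= 22.93 × (0.5426 − 0.2781) + 1.553 × 0.2781 = 6.496 mg/L.
DO = 8.91 − 6.496 = 2.414 mg/L.

DO ≈ 2.41 mg/L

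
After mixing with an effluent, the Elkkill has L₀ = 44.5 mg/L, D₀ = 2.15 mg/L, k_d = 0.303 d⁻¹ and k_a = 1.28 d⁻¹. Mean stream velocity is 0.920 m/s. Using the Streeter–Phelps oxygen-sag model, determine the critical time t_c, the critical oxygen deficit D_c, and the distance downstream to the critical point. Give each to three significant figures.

t_c ≈ 1.30 d; D_c ≈ 7.10 mg/L; x_c ≈ 103 km

t_c = [1/(k_a−k_d)] ln[(k_a/k_d)(1 − D₀(k_a−k_d)/(k_d L₀))]
= [1/(1.28−0.303)] ln[(1.28/0.303)(1 − 2.15×0.9770/(0.303×44.5))]
= (1/0.9770) ln[4.224 × 0.8442] = 1.024 × ln(3.566) = 1.024 × 1.272 = 1.301 d.
D_c = (k_d/k_a) L₀ e^(−k_d t_c) = (0.303/1.28) × 44.5 × e^(−0.303×1.301) = 0.2367 × 44.5 × 0.6741 = 7.101 mg/L.
x_c = v t_c = 0.920 m/s × 1.301 d × 86400 s/d = 103500 m ≈ 103 km.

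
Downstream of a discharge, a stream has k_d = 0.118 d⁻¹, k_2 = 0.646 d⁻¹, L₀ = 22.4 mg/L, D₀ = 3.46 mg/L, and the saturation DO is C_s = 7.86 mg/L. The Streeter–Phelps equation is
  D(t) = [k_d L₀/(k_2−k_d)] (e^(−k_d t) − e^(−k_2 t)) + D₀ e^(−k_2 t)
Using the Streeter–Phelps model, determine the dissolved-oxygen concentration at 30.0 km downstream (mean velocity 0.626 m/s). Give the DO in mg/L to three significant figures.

DO ≈ 4.25 mg/L

Travel time t = x/v = 30.0 km / (0.626 m/s) = 30000 m / 0.626 m/s = 47920 s = 0.5547 d.
k_d L₀/(k_2−k_d) = 0.118×22.4/(0.646−0.118) = 2.643/0.5280 = 5.006 mg/L.
e^(−k_d t) = e^(−0.118×0.5547) = 0.9366; e^(−k_2 t) = e^(−0.646×0.5547) = 0.6989.
D = 5.006 × (0.9366 − 0.6989) + 3.46 × 0.6989 = 1.190 + 2.418 = 3.608 mg/L.
DO = C_s − D = 7.86 − 3.608 = 4.252 mg/L.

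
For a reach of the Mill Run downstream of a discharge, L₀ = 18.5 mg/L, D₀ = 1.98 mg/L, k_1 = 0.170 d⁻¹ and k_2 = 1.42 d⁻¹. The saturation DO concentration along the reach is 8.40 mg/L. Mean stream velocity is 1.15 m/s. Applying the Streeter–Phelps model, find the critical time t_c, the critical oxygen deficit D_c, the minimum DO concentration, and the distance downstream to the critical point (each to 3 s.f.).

t_c ≈ 0.461 d; D_c ≈ 2.05 mg/L; min DO ≈ 6.35 mg/L; x_c ≈ 45.8 km

At the critical point dD/dt = 0, so k_1 L₀ e^(−k_1 t) = k_2 D. Substituting D(t) from the Streeter–Phelps equation and solving for t gives
t_c = ln[(k_2/k_1)(1 − D₀(k_2−k_1)/(k_1 L₀))] / (k_2−k_1).
Here k_2−k_1 = 1.250 d⁻¹ and 1 − D₀(k_2−k_1)/(k_1 L₀) = 1 − 1.98×1.250/(0.170×18.5) = 0.2130, so
t_c = ln(8.353 × 0.2130) / 1.250 = 0.5763 / 1.250 = 0.4611 d.
L(t_c) = L₀ e^(−k_1 t_c) = 18.5 × 0.9246 = 17.11 mg/L, and at the critical point k_2 D_c = k_1 L, so D_c = (0.170/1.42) × 17.11 = 2.048 mg/L.
Minimum DO = C_s − D_c = 8.40 − 2.048 = 6.352 mg/L.
x_c = v t_c = 1.15 m/s × 0.4611 d × 86400 s/d = 45810 m ≈ 45.8 km.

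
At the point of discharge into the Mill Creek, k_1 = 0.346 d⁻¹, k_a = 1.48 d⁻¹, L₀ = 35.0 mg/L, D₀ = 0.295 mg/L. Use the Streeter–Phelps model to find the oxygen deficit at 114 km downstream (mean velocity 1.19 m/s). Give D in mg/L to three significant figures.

Travel time t = x/v = 114 km / (1.19 m/s) = 114000 m / 1.19 m/s = 95800 s = 1.109 d.
k_1 L₀/(k_a−k_1) = 0.346×35.0/(1.48−0.346) = 12.11/1.134 = 10.68 mg/L.
e^(−k_1 t) = e^(−0.346×1.109) = 0.6814; e^(−k_a t) = e^(−1.48×1.109) = 0.1938.
D = 10.68 × (0.6814 − 0.1938) + 0.295 × 0.1938 = 5.207 + 0.05717 = 5.264 mg/L.

D ≈ 5.26 mg/L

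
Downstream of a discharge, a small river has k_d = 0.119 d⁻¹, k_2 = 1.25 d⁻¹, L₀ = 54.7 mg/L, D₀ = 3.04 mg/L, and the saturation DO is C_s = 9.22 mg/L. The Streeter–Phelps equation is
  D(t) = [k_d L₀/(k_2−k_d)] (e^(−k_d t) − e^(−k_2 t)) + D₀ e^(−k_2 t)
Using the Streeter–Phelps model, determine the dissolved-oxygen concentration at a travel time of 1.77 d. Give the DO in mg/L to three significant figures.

k_d L₀/(k_2−k_d) = 0.119×54.7/(1.25−0.119) = 6.509/1.131 = 5.755 mg/L.
e^(−k_d t) = e^(−0.119×1.770) = 0.8101; e^(−k_2 t) = e^(−1.25×1.770) = 0.1094.
D = 5.755 × (0.8101 − 0.1094) + 3.04 × 0.1094 = 4.032 + 0.3327 = 4.365 mg/L.
DO = C_s − D = 9.22 − 4.365 = 4.855 mg/L.

DO ≈ 4.85 mg/L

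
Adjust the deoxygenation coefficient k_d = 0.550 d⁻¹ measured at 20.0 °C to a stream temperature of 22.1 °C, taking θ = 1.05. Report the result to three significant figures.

k_d ≈ 0.609 d⁻¹

k_d(T₂) = k_d(T₁) · θ^(T₂−T₁) = 0.550 × 1.05^(22.1−20.0)
= 0.550 × 1.05^2.10 = 0.550 × 1.108 = 0.6093 d⁻¹.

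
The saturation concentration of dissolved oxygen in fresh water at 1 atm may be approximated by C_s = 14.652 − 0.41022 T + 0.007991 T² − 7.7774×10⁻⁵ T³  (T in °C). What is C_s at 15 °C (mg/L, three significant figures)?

C_s = 14.652 − 0.41022×15 + 0.007991×15² − 7.7774×10⁻⁵×15³ = 10.03 mg/L.

C_s ≈ 10.0 mg/L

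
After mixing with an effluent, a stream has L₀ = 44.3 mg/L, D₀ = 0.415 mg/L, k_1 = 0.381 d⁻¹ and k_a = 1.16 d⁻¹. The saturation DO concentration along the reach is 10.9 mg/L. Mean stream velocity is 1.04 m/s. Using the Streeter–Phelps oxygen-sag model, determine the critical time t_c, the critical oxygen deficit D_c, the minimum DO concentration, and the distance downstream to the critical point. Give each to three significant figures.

At the critical point dD/dt = 0, so k_1 L₀ e^(−k_1 t) = k_a D. Substituting D(t) from the Streeter–Phelps equation and solving for t gives
t_c = ln[(k_a/k_1)(1 − D₀(k_a−k_1)/(k_1 L₀))] / (k_a−k_1).
Here k_a−k_1 = 0.7790 d⁻¹ and 1 − D₀(k_a−k_1)/(k_1 L₀) = 1 − 0.415×0.7790/(0.381×44.3) = 0.9808, so
t_c = ln(3.045 × 0.9808) / 0.7790 = 1.094 / 0.7790 = 1.404 d.
D_c = (k_1/k_a) L₀ e^(−k_1 t_c) = (0.381/1.16) × 44.3 × e^(−0.381×1.404) = 0.3284 × 44.3 × 0.5856 = 8.521 mg/L.
Minimum DO = C_s − D_c = 10.9 − 8.521 = 2.379 mg/L.
x_c = v t_c = 1.04 m/s × 1.404 d × 86400 s/d = 126200 m ≈ 126 km.

t_c ≈ 1.40 d; D_c ≈ 8.52 mg/L; min DO ≈ 2.38 mg/L; x_c ≈ 126 km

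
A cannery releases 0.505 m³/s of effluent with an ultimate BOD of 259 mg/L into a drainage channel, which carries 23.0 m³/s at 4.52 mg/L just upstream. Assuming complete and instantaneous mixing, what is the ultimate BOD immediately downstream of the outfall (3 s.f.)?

9.99 mg/L

Flow-weighted mixing: C = (Q_r C_r + Q_w C_w)/(Q_r + Q_w)
= (23.0×4.52 + 0.505×259)/(23.0 + 0.505) = 234.8/23.50 = 9.987 mg/L.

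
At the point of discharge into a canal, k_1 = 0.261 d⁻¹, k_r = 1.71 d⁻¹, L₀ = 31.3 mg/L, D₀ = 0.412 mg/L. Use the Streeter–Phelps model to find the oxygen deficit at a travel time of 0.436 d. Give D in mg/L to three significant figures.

k_1 L₀/(k_r−k_1) = 0.261×31.3/(1.71−0.261) = 8.169/1.449 = 5.638 mg/L.
e^(−k_1 t) = e^(−0.261×0.4360) = 0.8924; e^(−k_r t) = e^(−1.71×0.4360) = 0.4745.
D = 5.638 × (0.8924 − 0.4745) + 0.412 × 0.4745 = 2.356 + 0.1955 = 2.552 mg/L.

D ≈ 2.55 mg/L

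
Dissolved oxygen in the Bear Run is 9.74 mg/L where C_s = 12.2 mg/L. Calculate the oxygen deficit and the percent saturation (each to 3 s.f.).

D = C_s − C = 12.2 − 9.74 = 2.46 mg/L.
% saturation = 9.74/12.2 × 100 = 79.8 %.

D ≈ 2.46 mg/L; 79.8 % saturation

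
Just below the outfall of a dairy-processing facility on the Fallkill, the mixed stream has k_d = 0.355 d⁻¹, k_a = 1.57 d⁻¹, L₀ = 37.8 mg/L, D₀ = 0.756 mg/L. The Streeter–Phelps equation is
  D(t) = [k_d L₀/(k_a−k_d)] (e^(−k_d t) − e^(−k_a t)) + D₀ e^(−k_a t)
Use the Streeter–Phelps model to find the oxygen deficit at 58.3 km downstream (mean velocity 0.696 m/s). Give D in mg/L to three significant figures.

D ≈ 5.58 mg/L

Travel time t = x/v = 58.3 km / (0.696 m/s) = 58300 m / 0.696 m/s = 83760 s = 0.9695 d.
k_d L₀/(k_a−k_d) = 0.355×37.8/(1.57−0.355) = 13.42/1.215 = 11.04 mg/L.
e^(−k_d t) = e^(−0.355×0.9695) = 0.7088; e^(−k_a t) = e^(−1.57×0.9695) = 0.2183.
D = 11.04 × (0.7088 − 0.2183) + 0.756 × 0.2183 = 5.418 + 0.1650 = 5.583 mg/L.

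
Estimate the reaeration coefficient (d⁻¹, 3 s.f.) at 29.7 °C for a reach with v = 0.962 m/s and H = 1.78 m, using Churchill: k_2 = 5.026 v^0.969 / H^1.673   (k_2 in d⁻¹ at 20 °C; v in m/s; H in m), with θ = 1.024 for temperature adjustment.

k_2(20) = 5.026 × 0.962^0.969 / 1.78^1.673 = 5.026 × 0.9632 / 2.624 = 1.845 d⁻¹.
k_2(29.7) = 1.845 × 1.024^(29.7−20) = 1.845 × 1.259 = 2.322 d⁻¹.

k_2 ≈ 2.32 d⁻¹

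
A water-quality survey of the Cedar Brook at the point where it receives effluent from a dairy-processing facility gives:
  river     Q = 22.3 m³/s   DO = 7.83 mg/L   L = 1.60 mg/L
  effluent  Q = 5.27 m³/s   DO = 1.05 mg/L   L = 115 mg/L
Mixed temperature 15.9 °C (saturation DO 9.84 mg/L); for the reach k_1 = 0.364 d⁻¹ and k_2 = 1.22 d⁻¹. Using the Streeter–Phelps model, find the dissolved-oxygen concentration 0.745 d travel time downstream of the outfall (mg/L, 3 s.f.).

DO ≈ 4.95 mg/L

Mixed DO = (22.3×7.83 + 5.27×1.05)/(22.3+5.27) = 180.1/27.57 = 6.534 mg/L.
Mixed L₀ = (22.3×1.60 + 5.27×115)/(27.57) = 641.7/27.57 = 23.28 mg/L.
Initial deficit D₀ = C_s − DO₀ = 9.84 − 6.534 = 3.306 mg/L.
D(0.745) = [0.364×23.28/(1.22−0.364)](e^(−0.364×0.745) − e^(−1.22×0.745)) + 3.306 e^(−1.22×0.745)
= 9.898 × (0.7625 − 0.4030) + 3.306 × 0.4030 = 4.891 mg/L.
DO = 9.84 − 4.891 = 4.949 mg/L.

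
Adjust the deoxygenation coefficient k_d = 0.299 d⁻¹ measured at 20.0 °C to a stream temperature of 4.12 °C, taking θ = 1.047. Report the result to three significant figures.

k_d(T₂) = k_d(T₁) · θ^(T₂−T₁) = 0.299 × 1.047^(4.12−20.0)
= 0.299 × 1.047^-15.9 = 0.299 × 0.4822 = 0.1442 d⁻¹.

k_d ≈ 0.144 d⁻¹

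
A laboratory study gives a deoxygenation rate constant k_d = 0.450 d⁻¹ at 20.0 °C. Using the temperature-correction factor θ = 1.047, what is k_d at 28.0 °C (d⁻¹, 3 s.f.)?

k_d ≈ 0.650 d⁻¹

k_d(T₂) = k_d(T₁) · θ^(T₂−T₁) = 0.450 × 1.047^(28.0−20.0)
= 0.450 × 1.047^8.00 = 0.450 × 1.444 = 0.6498 d⁻¹.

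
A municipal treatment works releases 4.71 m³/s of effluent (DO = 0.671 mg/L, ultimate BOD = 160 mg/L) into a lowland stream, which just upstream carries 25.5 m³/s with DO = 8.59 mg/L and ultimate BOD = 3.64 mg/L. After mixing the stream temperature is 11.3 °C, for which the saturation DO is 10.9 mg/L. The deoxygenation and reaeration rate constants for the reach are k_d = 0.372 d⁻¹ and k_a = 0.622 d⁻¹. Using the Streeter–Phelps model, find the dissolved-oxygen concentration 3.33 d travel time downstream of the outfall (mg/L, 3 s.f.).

DO ≈ 3.63 mg/L

Mixed DO = (25.5×8.59 + 4.71×0.671)/(25.5+4.71) = 222.2/30.21 = 7.355 mg/L.
Mixed L₀ = (25.5×3.64 + 4.71×160)/(30.21) = 846.4/30.21 = 28.02 mg/L.
Initial deficit D₀ = C_s − DO₀ = 10.9 − 7.355 = 3.545 mg/L.
D(3.33) = [0.372×28.02/(0.622−0.372)](e^(−0.372×3.33) − e^(−0.622×3.33)) + 3.545 e^(−0.622×3.33)
= 41.69 × (0.2897 − 0.1260) + 3.545 × 0.1260 = 7.272 mg/L.
DO = 10.9 − 7.272 = 3.628 mg/L.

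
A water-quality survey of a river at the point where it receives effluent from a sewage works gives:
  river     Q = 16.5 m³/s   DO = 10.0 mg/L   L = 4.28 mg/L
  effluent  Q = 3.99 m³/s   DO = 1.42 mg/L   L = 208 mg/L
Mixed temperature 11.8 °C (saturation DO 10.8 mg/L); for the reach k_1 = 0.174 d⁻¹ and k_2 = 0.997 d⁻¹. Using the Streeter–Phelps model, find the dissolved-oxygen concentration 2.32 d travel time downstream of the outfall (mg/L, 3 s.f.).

DO ≈ 5.27 mg/L

Mixed DO = (16.5×10.0 + 3.99×1.42)/(16.5+3.99) = 170.7/20.49 = 8.329 mg/L.
Mixed L₀ = (16.5×4.28 + 3.99×208)/(20.49) = 900.5/20.49 = 43.95 mg/L.
Initial deficit D₀ = C_s − DO₀ = 10.8 − 8.329 = 2.471 mg/L.
D(2.32) = [0.174×43.95/(0.997−0.174)](e^(−0.174×2.32) − e^(−0.997×2.32)) + 2.471 e^(−0.997×2.32)
= 9.292 × (0.6679 − 0.09896) + 2.471 × 0.09896 = 5.531 mg/L.
DO = 10.8 − 5.531 = 5.269 mg/L.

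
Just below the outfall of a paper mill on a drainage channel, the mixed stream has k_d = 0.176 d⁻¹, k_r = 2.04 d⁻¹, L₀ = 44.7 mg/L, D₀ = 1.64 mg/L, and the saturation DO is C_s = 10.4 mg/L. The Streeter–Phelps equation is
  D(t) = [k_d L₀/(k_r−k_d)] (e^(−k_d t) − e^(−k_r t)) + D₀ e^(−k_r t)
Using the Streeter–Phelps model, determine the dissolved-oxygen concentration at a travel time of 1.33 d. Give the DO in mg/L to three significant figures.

DO ≈ 7.23 mg/L

k_d L₀/(k_r−k_d) = 0.176×44.7/(2.04−0.176) = 7.867/1.864 = 4.221 mg/L.
e^(−k_d t) = e^(−0.176×1.330) = 0.7913; e^(−k_r t) = e^(−2.04×1.330) = 0.06632.
D = 4.221 × (0.7913 − 0.06632) + 1.64 × 0.06632 = 3.060 + 0.1088 = 3.169 mg/L.
DO = C_s − D = 10.4 − 3.169 = 7.231 mg/L.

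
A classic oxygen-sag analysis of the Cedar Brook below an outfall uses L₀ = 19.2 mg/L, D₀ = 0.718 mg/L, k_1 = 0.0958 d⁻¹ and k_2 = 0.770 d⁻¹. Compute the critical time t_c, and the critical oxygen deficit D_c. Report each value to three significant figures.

At the critical point dD/dt = 0, so k_1 L₀ e^(−k_1 t) = k_2 D. Substituting D(t) from the Streeter–Phelps equation and solving for t gives
t_c = ln[(k_2/k_1)(1 − D₀(k_2−k_1)/(k_1 L₀))] / (k_2−k_1).
Here k_2−k_1 = 0.6742 d⁻¹ and 1 − D₀(k_2−k_1)/(k_1 L₀) = 1 − 0.718×0.6742/(0.0958×19.2) = 0.7368, so
t_c = ln(8.038 × 0.7368) / 0.6742 = 1.779 / 0.6742 = 2.638 d.
L(t_c) = L₀ e^(−k_1 t_c) = 19.2 × 0.7767 = 14.91 mg/L, and at the critical point k_2 D_c = k_1 L, so D_c = (0.0958/0.770) × 14.91 = 1.855 mg/L.

t_c ≈ 2.64 d; D_c ≈ 1.86 mg/L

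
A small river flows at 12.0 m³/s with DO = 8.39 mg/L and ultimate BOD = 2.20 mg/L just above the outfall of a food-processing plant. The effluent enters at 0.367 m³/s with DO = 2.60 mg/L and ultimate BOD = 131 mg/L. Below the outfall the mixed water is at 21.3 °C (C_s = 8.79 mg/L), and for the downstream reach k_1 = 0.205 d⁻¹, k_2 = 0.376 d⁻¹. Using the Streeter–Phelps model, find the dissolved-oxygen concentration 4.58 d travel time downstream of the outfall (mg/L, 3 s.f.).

Mixed DO = (12.0×8.39 + 0.367×2.60)/(12.0+0.367) = 101.6/12.37 = 8.218 mg/L.
Mixed L₀ = (12.0×2.20 + 0.367×131)/(12.37) = 74.48/12.37 = 6.022 mg/L.
Initial deficit D₀ = C_s − DO₀ = 8.79 − 8.218 = 0.5718 mg/L.
D(4.58) = [0.205×6.022/(0.376−0.205)](e^(−0.205×4.58) − e^(−0.376×4.58)) + 0.5718 e^(−0.376×4.58)
= 7.220 × (0.3911 − 0.1787) + 0.5718 × 0.1787 = 1.635 mg/L.
DO = 8.79 − 1.635 = 7.155 mg/L.

DO ≈ 7.15 mg/L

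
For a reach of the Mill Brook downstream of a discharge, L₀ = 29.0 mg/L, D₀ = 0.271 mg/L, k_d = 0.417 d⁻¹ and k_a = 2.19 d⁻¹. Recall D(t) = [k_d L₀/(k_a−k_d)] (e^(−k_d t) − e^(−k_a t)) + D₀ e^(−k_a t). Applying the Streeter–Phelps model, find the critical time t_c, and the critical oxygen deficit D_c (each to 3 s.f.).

t_c ≈ 0.913 d; D_c ≈ 3.77 mg/L

t_c = [1/(k_a−k_d)] ln[(k_a/k_d)(1 − D₀(k_a−k_d)/(k_d L₀))]
= [1/(2.19−0.417)] ln[(2.19/0.417)(1 − 0.271×1.773/(0.417×29.0))]
= (1/1.773) ln[5.252 × 0.9603] = 0.5640 × ln(5.043) = 0.5640 × 1.618 = 0.9126 d.
D_c = (k_d/k_a) L₀ e^(−k_d t_c) = (0.417/2.19) × 29.0 × e^(−0.417×0.9126) = 0.1904 × 29.0 × 0.6835 = 3.774 mg/L.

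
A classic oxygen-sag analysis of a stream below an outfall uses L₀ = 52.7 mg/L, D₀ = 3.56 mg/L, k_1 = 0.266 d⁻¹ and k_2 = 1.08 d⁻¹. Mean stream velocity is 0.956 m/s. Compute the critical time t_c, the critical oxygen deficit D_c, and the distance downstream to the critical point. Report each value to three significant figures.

With k_2/k_1 = 4.060 and 1 − D₀(k_2−k_1)/(k_1 L₀) = 0.7933,
t_c = ln(4.060 × 0.7933) / (1.08 − 0.266) = ln(3.221) / 0.8140 = 1.170/0.8140 = 1.437 d.
L(t_c) = L₀ e^(−k_1 t_c) = 52.7 × 0.6823 = 35.96 mg/L, and at the critical point k_2 D_c = k_1 L, so D_c = (0.266/1.08) × 35.96 = 8.857 mg/L.
x_c = v t_c = 0.956 m/s × 1.437 d × 86400 s/d = 118700 m ≈ 119 km.

t_c ≈ 1.44 d; D_c ≈ 8.86 mg/L; x_c ≈ 119 km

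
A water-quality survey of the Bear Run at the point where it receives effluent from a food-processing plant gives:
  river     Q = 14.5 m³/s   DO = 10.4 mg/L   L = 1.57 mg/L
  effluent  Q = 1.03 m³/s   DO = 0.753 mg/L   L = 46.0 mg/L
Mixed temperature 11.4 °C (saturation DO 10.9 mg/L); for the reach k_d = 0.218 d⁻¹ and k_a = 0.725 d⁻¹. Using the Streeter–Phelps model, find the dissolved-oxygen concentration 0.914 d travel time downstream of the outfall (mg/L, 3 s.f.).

DO ≈ 9.72 mg/L

Mixed DO = (14.5×10.4 + 1.03×0.753)/(14.5+1.03) = 151.6/15.53 = 9.760 mg/L.
Mixed L₀ = (14.5×1.57 + 1.03×46.0)/(15.53) = 70.15/15.53 = 4.517 mg/L.
Initial deficit D₀ = C_s − DO₀ = 10.9 − 9.760 = 1.140 mg/L.
D(0.914) = [0.218×4.517/(0.725−0.218)](e^(−0.218×0.914) − e^(−0.725×0.914)) + 1.140 e^(−0.725×0.914)
= 1.942 × (0.8193 − 0.5155) + 1.140 × 0.5155 = 1.178 mg/L.
DO = 10.9 − 1.178 = 9.722 mg/L.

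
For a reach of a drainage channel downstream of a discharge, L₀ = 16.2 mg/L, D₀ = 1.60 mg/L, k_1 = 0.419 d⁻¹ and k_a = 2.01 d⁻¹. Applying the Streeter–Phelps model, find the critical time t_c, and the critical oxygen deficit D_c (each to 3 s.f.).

With k_a/k_1 = 4.797 and 1 − D₀(k_a−k_1)/(k_1 L₀) = 0.6250,
t_c = ln(4.797 × 0.6250) / (2.01 − 0.419) = ln(2.998) / 1.591 = 1.098/1.591 = 0.6901 d.
L(t_c) = L₀ e^(−k_1 t_c) = 16.2 × 0.7489 = 12.13 mg/L, and at the critical point k_a D_c = k_1 L, so D_c = (0.419/2.01) × 12.13 = 2.529 mg/L.

t_c ≈ 0.690 d; D_c ≈ 2.53 mg/L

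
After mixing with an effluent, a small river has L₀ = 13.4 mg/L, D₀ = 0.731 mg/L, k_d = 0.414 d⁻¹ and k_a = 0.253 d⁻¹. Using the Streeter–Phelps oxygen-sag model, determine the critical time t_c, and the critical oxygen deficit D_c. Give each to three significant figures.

t_c ≈ 2.93 d; D_c ≈ 6.52 mg/L

At the critical point dD/dt = 0, so k_d L₀ e^(−k_d t) = k_a D. Substituting D(t) from the Streeter–Phelps equation and solving for t gives
t_c = ln[(k_a/k_d)(1 − D₀(k_a−k_d)/(k_d L₀))] / (k_a−k_d).
Here k_a−k_d = -0.1610 d⁻¹ and 1 − D₀(k_a−k_d)/(k_d L₀) = 1 − 0.731×-0.1610/(0.414×13.4) = 1.021, so
t_c = ln(0.6111 × 1.021) / -0.1610 = -0.4715 / -0.1610 = 2.928 d.
L(t_c) = L₀ e^(−k_d t_c) = 13.4 × 0.2975 = 3.986 mg/L, and at the critical point k_a D_c = k_d L, so D_c = (0.414/0.253) × 3.986 = 6.523 mg/L.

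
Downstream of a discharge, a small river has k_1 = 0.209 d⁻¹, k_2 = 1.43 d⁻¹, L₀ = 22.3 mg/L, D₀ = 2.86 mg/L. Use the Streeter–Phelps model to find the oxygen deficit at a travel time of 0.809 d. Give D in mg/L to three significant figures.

k_1 L₀/(k_2−k_1) = 0.209×22.3/(1.43−0.209) = 4.661/1.221 = 3.817 mg/L.
e^(−k_1 t) = e^(−0.209×0.8090) = 0.8444; e^(−k_2 t) = e^(−1.43×0.8090) = 0.3145.
D = 3.817 × (0.8444 − 0.3145) + 2.86 × 0.3145 = 2.023 + 0.8994 = 2.922 mg/L.

D ≈ 2.92 mg/L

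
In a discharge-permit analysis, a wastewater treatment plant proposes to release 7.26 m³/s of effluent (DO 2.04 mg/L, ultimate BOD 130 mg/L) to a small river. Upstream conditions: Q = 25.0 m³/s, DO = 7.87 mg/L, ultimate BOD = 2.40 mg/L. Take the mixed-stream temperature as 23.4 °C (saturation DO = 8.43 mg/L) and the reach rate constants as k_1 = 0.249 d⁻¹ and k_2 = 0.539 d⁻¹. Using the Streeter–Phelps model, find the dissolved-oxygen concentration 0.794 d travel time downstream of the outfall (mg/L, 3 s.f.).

Mixed DO = (25.0×7.87 + 7.26×2.04)/(25.0+7.26) = 211.6/32.26 = 6.558 mg/L.
Mixed L₀ = (25.0×2.40 + 7.26×130)/(32.26) = 1004/32.26 = 31.12 mg/L.
Initial deficit D₀ = C_s − DO₀ = 8.43 − 6.558 = 1.872 mg/L.
D(0.794) = [0.249×31.12/(0.539−0.249)](e^(−0.249×0.794) − e^(−0.539×0.794)) + 1.872 e^(−0.539×0.794)
= 26.72 × (0.8206 − 0.6518) + 1.872 × 0.6518 = 5.729 mg/L.
DO = 8.43 − 5.729 = 2.701 mg/L.

DO ≈ 2.70 mg/L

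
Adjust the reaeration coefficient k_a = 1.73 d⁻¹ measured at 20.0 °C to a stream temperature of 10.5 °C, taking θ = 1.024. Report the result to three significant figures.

k_a(T₂) = k_a(T₁) · θ^(T₂−T₁) = 1.73 × 1.024^(10.5−20.0)
= 1.73 × 1.024^-9.50 = 1.73 × 0.7983 = 1.381 d⁻¹.

k_a ≈ 1.38 d⁻¹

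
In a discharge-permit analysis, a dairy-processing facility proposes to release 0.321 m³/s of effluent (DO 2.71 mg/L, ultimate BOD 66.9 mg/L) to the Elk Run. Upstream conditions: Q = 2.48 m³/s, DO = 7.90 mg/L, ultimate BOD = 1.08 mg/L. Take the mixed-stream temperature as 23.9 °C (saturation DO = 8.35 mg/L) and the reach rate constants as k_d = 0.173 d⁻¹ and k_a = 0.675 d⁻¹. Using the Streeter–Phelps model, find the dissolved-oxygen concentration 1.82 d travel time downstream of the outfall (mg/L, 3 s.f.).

DO ≈ 6.75 mg/L

Mixed DO = (2.48×7.90 + 0.321×2.71)/(2.48+0.321) = 20.46/2.801 = 7.305 mg/L.
Mixed L₀ = (2.48×1.08 + 0.321×66.9)/(2.801) = 24.15/2.801 = 8.623 mg/L.
Initial deficit D₀ = C_s − DO₀ = 8.35 − 7.305 = 1.045 mg/L.
D(1.82) = [0.173×8.623/(0.675−0.173)](e^(−0.173×1.82) − e^(−0.675×1.82)) + 1.045 e^(−0.675×1.82)
= 2.972 × (0.7299 − 0.2927) + 1.045 × 0.2927 = 1.605 mg/L.
DO = 8.35 − 1.605 = 6.745 mg/L.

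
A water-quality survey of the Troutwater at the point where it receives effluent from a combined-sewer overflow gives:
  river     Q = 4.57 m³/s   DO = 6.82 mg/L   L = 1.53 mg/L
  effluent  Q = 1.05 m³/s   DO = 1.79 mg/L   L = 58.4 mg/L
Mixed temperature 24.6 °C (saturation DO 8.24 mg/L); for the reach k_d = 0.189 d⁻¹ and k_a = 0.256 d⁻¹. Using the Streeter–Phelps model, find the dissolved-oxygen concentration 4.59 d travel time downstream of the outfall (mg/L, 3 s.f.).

Mixed DO = (4.57×6.82 + 1.05×1.79)/(4.57+1.05) = 33.05/5.620 = 5.880 mg/L.
Mixed L₀ = (4.57×1.53 + 1.05×58.4)/(5.620) = 68.31/5.620 = 12.16 mg/L.
Initial deficit D₀ = C_s − DO₀ = 8.24 − 5.880 = 2.360 mg/L.
D(4.59) = [0.189×12.16/(0.256−0.189)](e^(−0.189×4.59) − e^(−0.256×4.59)) + 2.360 e^(−0.256×4.59)
= 34.29 × (0.4200 − 0.3088) + 2.360 × 0.3088 = 4.541 mg/L.
DO = 8.24 − 4.541 = 3.699 mg/L.

DO ≈ 3.70 mg/L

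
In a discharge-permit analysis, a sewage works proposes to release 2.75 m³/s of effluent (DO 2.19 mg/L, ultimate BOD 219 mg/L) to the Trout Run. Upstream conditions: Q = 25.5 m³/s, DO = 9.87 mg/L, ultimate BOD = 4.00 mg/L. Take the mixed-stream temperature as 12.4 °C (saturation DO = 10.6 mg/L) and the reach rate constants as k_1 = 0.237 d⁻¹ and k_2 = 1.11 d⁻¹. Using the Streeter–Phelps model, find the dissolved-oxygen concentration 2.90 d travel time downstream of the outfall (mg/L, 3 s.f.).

DO ≈ 7.41 mg/L

Mixed DO = (25.5×9.87 + 2.75×2.19)/(25.5+2.75) = 257.7/28.25 = 9.122 mg/L.
Mixed L₀ = (25.5×4.00 + 2.75×219)/(28.25) = 704.2/28.25 = 24.93 mg/L.
Initial deficit D₀ = C_s − DO₀ = 10.6 − 9.122 = 1.478 mg/L.
D(2.90) = [0.237×24.93/(1.11−0.237)](e^(−0.237×2.90) − e^(−1.11×2.90)) + 1.478 e^(−1.11×2.90)
= 6.768 × (0.5029 − 0.04000) + 1.478 × 0.04000 = 3.192 mg/L.
DO = 10.6 − 3.192 = 7.408 mg/L.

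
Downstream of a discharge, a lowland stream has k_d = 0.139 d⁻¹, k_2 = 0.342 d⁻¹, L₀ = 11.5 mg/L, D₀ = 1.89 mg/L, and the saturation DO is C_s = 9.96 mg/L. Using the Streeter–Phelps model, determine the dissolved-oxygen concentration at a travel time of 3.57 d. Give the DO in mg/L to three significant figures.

k_d L₀/(k_2−k_d) = 0.139×11.5/(0.342−0.139) = 1.599/0.2030 = 7.874 mg/L.
e^(−k_d t) = e^(−0.139×3.570) = 0.6088; e^(−k_2 t) = e^(−0.342×3.570) = 0.2950.
D = 7.874 × (0.6088 − 0.2950) + 1.89 × 0.2950 = 2.472 + 0.5575 = 3.029 mg/L.
DO = C_s − D = 9.96 − 3.029 = 6.931 mg/L.

DO ≈ 6.93 mg/L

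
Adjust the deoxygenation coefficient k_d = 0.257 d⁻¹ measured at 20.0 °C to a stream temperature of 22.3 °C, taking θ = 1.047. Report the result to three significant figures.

k_d ≈ 0.286 d⁻¹

k_d(T₂) = k_d(T₁) · θ^(T₂−T₁) = 0.257 × 1.047^(22.3−20.0)
= 0.257 × 1.047^2.30 = 0.257 × 1.111 = 0.2856 d⁻¹.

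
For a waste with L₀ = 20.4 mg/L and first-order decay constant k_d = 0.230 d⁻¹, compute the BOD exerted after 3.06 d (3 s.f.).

y_t = L₀(1 − e^(−k_d t)) = 20.4 × (1 − e^(−0.230×3.06))
= 20.4 × (1 − 0.4947) = 20.4 × 0.5053 = 10.31 mg/L.

y ≈ 10.3 mg/L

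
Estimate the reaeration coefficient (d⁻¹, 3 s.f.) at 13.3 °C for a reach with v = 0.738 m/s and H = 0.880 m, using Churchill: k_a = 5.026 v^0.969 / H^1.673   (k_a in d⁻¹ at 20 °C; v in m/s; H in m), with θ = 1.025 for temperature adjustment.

k_a ≈ 3.93 d⁻¹

k_a(20) = 5.026 × 0.738^0.969 / 0.880^1.673 = 5.026 × 0.7450 / 0.8075 = 4.637 d⁻¹.
k_a(13.3) = 4.637 × 1.025^(13.3−20) = 4.637 × 0.8475 = 3.930 d⁻¹.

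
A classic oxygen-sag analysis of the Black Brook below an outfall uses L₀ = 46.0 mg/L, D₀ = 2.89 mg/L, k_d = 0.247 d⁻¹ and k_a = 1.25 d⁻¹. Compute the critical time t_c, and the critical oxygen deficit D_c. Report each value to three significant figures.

With k_a/k_d = 5.061 and 1 − D₀(k_a−k_d)/(k_d L₀) = 0.7449,
t_c = ln(5.061 × 0.7449) / (1.25 − 0.247) = ln(3.770) / 1.003 = 1.327/1.003 = 1.323 d.
D_c = (k_d/k_a) L₀ e^(−k_d t_c) = (0.247/1.25) × 46.0 × e^(−0.247×1.323) = 0.1976 × 46.0 × 0.7212 = 6.556 mg/L.

t_c ≈ 1.32 d; D_c ≈ 6.56 mg/L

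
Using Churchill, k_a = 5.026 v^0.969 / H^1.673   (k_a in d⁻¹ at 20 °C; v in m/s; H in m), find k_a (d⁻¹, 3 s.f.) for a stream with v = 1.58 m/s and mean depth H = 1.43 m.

k_a ≈ 4.30 d⁻¹

k_a = 5.026 × 1.58^0.969 / 1.43^1.673 = 5.026 × 1.558 / 1.819 = 4.304 d⁻¹.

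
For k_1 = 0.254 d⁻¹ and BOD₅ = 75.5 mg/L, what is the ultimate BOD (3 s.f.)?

BOD₅ = L₀(1 − e^(−5k_1)) ⇒ L₀ = BOD₅ / (1 − e^(−5×0.254))
= 75.5 / (1 − 0.2808) = 75.5 / 0.7192 = 105.0 mg/L.

L₀ ≈ 105 mg/L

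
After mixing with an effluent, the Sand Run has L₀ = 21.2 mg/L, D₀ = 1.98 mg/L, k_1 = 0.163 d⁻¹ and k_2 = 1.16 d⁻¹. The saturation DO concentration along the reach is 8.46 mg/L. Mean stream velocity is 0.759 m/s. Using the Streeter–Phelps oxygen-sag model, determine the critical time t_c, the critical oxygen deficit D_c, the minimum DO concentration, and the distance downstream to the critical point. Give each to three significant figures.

t_c ≈ 1.12 d; D_c ≈ 2.48 mg/L; min DO ≈ 5.98 mg/L; x_c ≈ 73.4 km

With k_2/k_1 = 7.117 and 1 − D₀(k_2−k_1)/(k_1 L₀) = 0.4287,
t_c = ln(7.117 × 0.4287) / (1.16 − 0.163) = ln(3.051) / 0.9970 = 1.116/0.9970 = 1.119 d.
L(t_c) = L₀ e^(−k_1 t_c) = 21.2 × 0.8333 = 17.67 mg/L, and at the critical point k_2 D_c = k_1 L, so D_c = (0.163/1.16) × 17.67 = 2.482 mg/L.
Minimum DO = C_s − D_c = 8.46 − 2.482 = 5.978 mg/L.
x_c = v t_c = 0.759 m/s × 1.119 d × 86400 s/d = 73370 m ≈ 73.4 km.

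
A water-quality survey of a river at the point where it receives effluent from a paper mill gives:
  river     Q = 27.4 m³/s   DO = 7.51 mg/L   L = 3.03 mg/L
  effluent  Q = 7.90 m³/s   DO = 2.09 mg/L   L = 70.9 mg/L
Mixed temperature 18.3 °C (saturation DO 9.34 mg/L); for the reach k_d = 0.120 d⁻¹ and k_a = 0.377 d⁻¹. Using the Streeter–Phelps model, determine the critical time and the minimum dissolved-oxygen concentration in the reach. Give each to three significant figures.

Mixed DO = (27.4×7.51 + 7.90×2.09)/(27.4+7.90) = 222.3/35.30 = 6.297 mg/L.
Mixed L₀ = (27.4×3.03 + 7.90×70.9)/(35.30) = 643.1/35.30 = 18.22 mg/L.
Initial deficit D₀ = C_s − DO₀ = 9.34 − 6.297 = 3.043 mg/L.
t_c = (1/0.2570) ln[(0.377/0.120)(1 − 3.043×0.2570/(0.120×18.22))] = 3.891 × ln(2.018) = 2.732 d.
D_c = (0.120/0.377) × 18.22 × e^(−0.120×2.732) = 0.3183 × 18.22 × 0.7205 = 4.178 mg/L.
Minimum DO = 9.34 − 4.178 = 5.162 mg/L.

t_c ≈ 2.73 d; minimum DO ≈ 5.16 mg/L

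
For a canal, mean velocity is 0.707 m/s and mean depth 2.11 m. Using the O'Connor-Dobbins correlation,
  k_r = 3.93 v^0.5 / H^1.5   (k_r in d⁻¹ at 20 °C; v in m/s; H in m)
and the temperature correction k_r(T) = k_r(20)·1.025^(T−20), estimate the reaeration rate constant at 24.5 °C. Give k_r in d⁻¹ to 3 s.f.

k_r(20) = 3.93 × 0.707^0.5 / 2.11^1.5 = 3.93 × 0.8408 / 3.065 = 1.078 d⁻¹.
k_r(24.5) = 1.078 × 1.025^(24.5−20) = 1.078 × 1.118 = 1.205 d⁻¹.

k_r ≈ 1.20 d⁻¹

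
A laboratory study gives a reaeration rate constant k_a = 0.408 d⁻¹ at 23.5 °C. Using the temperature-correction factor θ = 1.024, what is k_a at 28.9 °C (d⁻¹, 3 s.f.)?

k_a ≈ 0.464 d⁻¹

k_a(T₂) = k_a(T₁) · θ^(T₂−T₁) = 0.408 × 1.024^(28.9−23.5)
= 0.408 × 1.024^5.40 = 0.408 × 1.137 = 0.4637 d⁻¹.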